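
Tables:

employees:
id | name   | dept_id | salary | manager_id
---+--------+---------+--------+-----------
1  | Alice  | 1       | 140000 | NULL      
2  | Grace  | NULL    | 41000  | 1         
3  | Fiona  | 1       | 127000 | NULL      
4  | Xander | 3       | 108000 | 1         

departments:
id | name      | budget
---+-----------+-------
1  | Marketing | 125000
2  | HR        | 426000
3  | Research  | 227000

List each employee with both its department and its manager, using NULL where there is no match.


Two LEFT JOINs from the same base table employees: one to departments via dept_id, one to employees itself via manager_id. Both are LEFT so every employee is preserved.
Match against departments:
  - employee 1 (Alice): dept_id=1 -> matches Marketing
  - employee 2 (Grace): dept_id=NULL, no match -> kept with NULL
  - employee 3 (Fiona): dept_id=1 -> matches Marketing
  - employee 4 (Xander): dept_id=3 -> matches Research
Match against employees (self):
  - employee 1 (Alice): manager_id=NULL -> NULL
  - employee 2 (Grace): manager_id=1 -> Alice
  - employee 3 (Fiona): manager_id=NULL -> NULL
  - employee 4 (Xander): manager_id=1 -> Alice

SQL:
SELECT a.name, b.name AS department, c.name AS manager
FROM employees a
LEFT JOIN departments b ON a.dept_id = b.id
LEFT JOIN employees c ON a.manager_id = c.id

Result:
name   | department | manager
-------+------------+--------
Alice  | Marketing  | NULL   
Grace  | NULL       | Alice  
Fiona  | Marketing  | NULL   
Xander | Research   | Alice  


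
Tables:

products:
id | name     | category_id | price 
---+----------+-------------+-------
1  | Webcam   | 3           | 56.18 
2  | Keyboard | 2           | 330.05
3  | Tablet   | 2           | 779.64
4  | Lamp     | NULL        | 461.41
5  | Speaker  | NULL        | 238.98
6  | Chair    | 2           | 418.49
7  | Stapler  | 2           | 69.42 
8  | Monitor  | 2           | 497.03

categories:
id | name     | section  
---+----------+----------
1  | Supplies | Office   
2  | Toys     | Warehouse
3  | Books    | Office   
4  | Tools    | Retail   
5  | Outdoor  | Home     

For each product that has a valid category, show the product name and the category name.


INNER JOIN keeps only products rows whose category_id matches an id in categories. Walk through each product:
  - product 1 (Webcam): category_id=3 -> matches Books
  - product 2 (Keyboard): category_id=2 -> matches Toys
  - product 3 (Tablet): category_id=2 -> matches Toys
  - product 4 (Lamp): category_id=NULL, no match -> dropped
  - product 5 (Speaker): category_id=NULL, no match -> dropped
  - product 6 (Chair): category_id=2 -> matches Toys
  - product 7 (Stapler): category_id=2 -> matches Toys
  - product 8 (Monitor): category_id=2 -> matches Toys
So 2 of 8 rows are dropped.

SQL:
SELECT a.name, b.name AS category
FROM products a
INNER JOIN categories b ON a.category_id = b.id

Result:
name     | category
---------+---------
Webcam   | Books   
Keyboard | Toys    
Tablet   | Toys    
Chair    | Toys    
Stapler  | Toys    
Monitor  | Toys    


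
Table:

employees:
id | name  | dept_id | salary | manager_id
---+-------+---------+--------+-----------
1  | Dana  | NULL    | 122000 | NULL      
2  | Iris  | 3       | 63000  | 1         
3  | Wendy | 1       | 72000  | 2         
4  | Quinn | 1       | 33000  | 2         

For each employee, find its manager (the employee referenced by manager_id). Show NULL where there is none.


This is a self-join: employees is joined to a second copy of itself, matching each row's manager_id to another row's id. Use LEFT JOIN so rows with manager_id=NULL are kept.
  - employee 1 (Dana): manager_id=NULL -> NULL
  - employee 2 (Iris): manager_id=1 -> Dana
  - employee 3 (Wendy): manager_id=2 -> Iris
  - employee 4 (Quinn): manager_id=2 -> Iris

SQL:
SELECT a.name AS item, b.name AS manager
FROM employees a
LEFT JOIN employees b ON a.manager_id = b.id

Result:
item  | manager
------+--------
Dana  | NULL   
Iris  | Dana   
Wendy | Iris   
Quinn | Iris   


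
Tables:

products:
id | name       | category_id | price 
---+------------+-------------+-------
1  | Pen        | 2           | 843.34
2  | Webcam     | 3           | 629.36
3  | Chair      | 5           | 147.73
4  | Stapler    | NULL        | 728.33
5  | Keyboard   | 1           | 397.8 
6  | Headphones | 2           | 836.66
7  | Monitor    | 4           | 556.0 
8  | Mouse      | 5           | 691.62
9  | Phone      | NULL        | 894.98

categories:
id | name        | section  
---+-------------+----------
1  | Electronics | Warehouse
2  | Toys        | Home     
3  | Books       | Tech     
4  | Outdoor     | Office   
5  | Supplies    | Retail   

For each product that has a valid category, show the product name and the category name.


INNER JOIN keeps only products rows whose category_id matches an id in categories. Walk through each product:
  - product 1 (Pen): category_id=2 -> matches Toys
  - product 2 (Webcam): category_id=3 -> matches Books
  - product 3 (Chair): category_id=5 -> matches Supplies
  - product 4 (Stapler): category_id=NULL, no match -> dropped
  - product 5 (Keyboard): category_id=1 -> matches Electronics
  - product 6 (Headphones): category_id=2 -> matches Toys
  - product 7 (Monitor): category_id=4 -> matches Outdoor
  - product 8 (Mouse): category_id=5 -> matches Supplies
  - product 9 (Phone): category_id=NULL, no match -> dropped
So 2 of 9 rows are dropped.

SQL:
SELECT a.name, b.name AS category
FROM products a
INNER JOIN categories b ON a.category_id = b.id

Result:
name       | category   
-----------+------------
Pen        | Toys       
Webcam     | Books      
Chair      | Supplies   
Keyboard   | Electronics
Headphones | Toys       
Monitor    | Outdoor    
Mouse      | Supplies   


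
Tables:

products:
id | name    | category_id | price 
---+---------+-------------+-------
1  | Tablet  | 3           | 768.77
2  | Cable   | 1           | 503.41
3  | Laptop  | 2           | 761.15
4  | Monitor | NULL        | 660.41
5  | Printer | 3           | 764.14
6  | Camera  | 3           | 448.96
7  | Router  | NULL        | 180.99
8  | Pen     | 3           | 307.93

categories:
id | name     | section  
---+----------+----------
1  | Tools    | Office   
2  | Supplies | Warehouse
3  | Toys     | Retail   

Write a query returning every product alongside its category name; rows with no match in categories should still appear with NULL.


LEFT JOIN keeps every row from products (the left table); where category_id has no match in categories, the category columns become NULL. Walk through each product:
  - product 1 (Tablet): category_id=3 -> matches Toys
  - product 2 (Cable): category_id=1 -> matches Tools
  - product 3 (Laptop): category_id=2 -> matches Supplies
  - product 4 (Monitor): category_id=NULL, no match -> kept with NULL
  - product 5 (Printer): category_id=3 -> matches Toys
  - product 6 (Camera): category_id=3 -> matches Toys
  - product 7 (Router): category_id=NULL, no match -> kept with NULL
  - product 8 (Pen): category_id=3 -> matches Toys
All 8 rows appear; 2 have NULL category.

SQL:
SELECT a.name, b.name AS category
FROM products a
LEFT JOIN categories b ON a.category_id = b.id

Result:
name    | category
--------+---------
Tablet  | Toys    
Cable   | Tools   
Laptop  | Supplies
Monitor | NULL    
Printer | Toys    
Camera  | Toys    
Router  | NULL    
Pen     | Toys    


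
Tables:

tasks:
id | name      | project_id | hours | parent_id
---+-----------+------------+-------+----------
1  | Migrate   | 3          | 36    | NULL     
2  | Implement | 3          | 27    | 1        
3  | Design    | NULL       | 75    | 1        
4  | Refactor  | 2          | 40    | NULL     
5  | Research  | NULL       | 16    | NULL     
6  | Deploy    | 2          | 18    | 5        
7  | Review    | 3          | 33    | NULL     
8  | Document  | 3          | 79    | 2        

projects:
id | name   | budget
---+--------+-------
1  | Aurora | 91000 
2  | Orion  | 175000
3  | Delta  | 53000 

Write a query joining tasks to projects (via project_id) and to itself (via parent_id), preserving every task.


Two LEFT JOINs from the same base table tasks: one to projects via project_id, one to tasks itself via parent_id. Both are LEFT so every task is preserved.
Match against projects:
  - task 1 (Migrate): project_id=3 -> matches Delta
  - task 2 (Implement): project_id=3 -> matches Delta
  - task 3 (Design): project_id=NULL, no match -> kept with NULL
  - task 4 (Refactor): project_id=2 -> matches Orion
  - task 5 (Research): project_id=NULL, no match -> kept with NULL
  - task 6 (Deploy): project_id=2 -> matches Orion
  - task 7 (Review): project_id=3 -> matches Delta
  - task 8 (Document): project_id=3 -> matches Delta
Match against tasks (self):
  - task 1 (Migrate): parent_id=NULL -> NULL
  - task 2 (Implement): parent_id=1 -> Migrate
  - task 3 (Design): parent_id=1 -> Migrate
  - task 4 (Refactor): parent_id=NULL -> NULL
  - task 5 (Research): parent_id=NULL -> NULL
  - task 6 (Deploy): parent_id=5 -> Research
  - task 7 (Review): parent_id=NULL -> NULL
  - task 8 (Document): parent_id=2 -> Implement

SQL:
SELECT a.name, b.name AS project, c.name AS parent
FROM tasks a
LEFT JOIN projects b ON a.project_id = b.id
LEFT JOIN tasks c ON a.parent_id = c.id

Result:
name      | project | parent   
----------+---------+----------
Migrate   | Delta   | NULL     
Implement | Delta   | Migrate  
Design    | NULL    | Migrate  
Refactor  | Orion   | NULL     
Research  | NULL    | NULL     
Deploy    | Orion   | Research 
Review    | Delta   | NULL     
Document  | Delta   | Implement


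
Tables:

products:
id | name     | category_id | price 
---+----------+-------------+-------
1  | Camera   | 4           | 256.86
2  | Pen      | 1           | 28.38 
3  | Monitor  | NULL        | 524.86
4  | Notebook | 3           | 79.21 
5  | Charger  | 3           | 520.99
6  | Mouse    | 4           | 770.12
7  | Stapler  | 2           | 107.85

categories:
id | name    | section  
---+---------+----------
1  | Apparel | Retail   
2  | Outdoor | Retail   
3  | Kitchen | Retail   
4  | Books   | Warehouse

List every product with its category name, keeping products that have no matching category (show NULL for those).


LEFT JOIN keeps every row from products (the left table); where category_id has no match in categories, the category columns become NULL. Walk through each product:
  - product 1 (Camera): category_id=4 -> matches Books
  - product 2 (Pen): category_id=1 -> matches Apparel
  - product 3 (Monitor): category_id=NULL, no match -> kept with NULL
  - product 4 (Notebook): category_id=3 -> matches Kitchen
  - product 5 (Charger): category_id=3 -> matches Kitchen
  - product 6 (Mouse): category_id=4 -> matches Books
  - product 7 (Stapler): category_id=2 -> matches Outdoor
All 7 rows appear; 1 has NULL category.

SQL:
SELECT a.name, b.name AS category
FROM products a
LEFT JOIN categories b ON a.category_id = b.id

Result:
name     | category
---------+---------
Camera   | Books   
Pen      | Apparel 
Monitor  | NULL    
Notebook | Kitchen 
Charger  | Kitchen 
Mouse    | Books   
Stapler  | Outdoor 


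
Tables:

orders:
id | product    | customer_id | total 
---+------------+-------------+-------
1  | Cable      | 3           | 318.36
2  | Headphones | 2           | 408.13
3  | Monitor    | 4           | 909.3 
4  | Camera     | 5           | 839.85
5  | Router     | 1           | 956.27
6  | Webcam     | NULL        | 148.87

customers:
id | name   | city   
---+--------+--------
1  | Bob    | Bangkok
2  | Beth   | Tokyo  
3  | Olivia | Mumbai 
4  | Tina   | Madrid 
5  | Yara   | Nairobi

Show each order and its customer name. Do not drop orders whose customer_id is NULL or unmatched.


LEFT JOIN keeps every row from orders (the left table); where customer_id has no match in customers, the customer columns become NULL. Walk through each order:
  - order 1 (Cable): customer_id=3 -> matches Olivia
  - order 2 (Headphones): customer_id=2 -> matches Beth
  - order 3 (Monitor): customer_id=4 -> matches Tina
  - order 4 (Camera): customer_id=5 -> matches Yara
  - order 5 (Router): customer_id=1 -> matches Bob
  - order 6 (Webcam): customer_id=NULL, no match -> kept with NULL
All 6 rows appear; 1 has NULL customer.

SQL:
SELECT a.product, b.name AS customer
FROM orders a
LEFT JOIN customers b ON a.customer_id = b.id

Result:
product    | customer
-----------+---------
Cable      | Olivia  
Headphones | Beth    
Monitor    | Tina    
Camera     | Yara    
Router     | Bob     
Webcam     | NULL    


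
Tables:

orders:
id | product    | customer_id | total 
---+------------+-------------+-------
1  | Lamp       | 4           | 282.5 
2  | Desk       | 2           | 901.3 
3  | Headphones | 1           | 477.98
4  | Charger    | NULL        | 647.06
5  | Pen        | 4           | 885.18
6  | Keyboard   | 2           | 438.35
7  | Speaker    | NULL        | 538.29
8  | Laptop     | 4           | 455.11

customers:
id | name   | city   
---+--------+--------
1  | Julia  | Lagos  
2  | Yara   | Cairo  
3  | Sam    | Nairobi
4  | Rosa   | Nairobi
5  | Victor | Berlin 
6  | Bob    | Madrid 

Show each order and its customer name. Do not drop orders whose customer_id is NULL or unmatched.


LEFT JOIN keeps every row from orders (the left table); where customer_id has no match in customers, the customer columns become NULL. Walk through each order:
  - order 1 (Lamp): customer_id=4 -> matches Rosa
  - order 2 (Desk): customer_id=2 -> matches Yara
  - order 3 (Headphones): customer_id=1 -> matches Julia
  - order 4 (Charger): customer_id=NULL, no match -> kept with NULL
  - order 5 (Pen): customer_id=4 -> matches Rosa
  - order 6 (Keyboard): customer_id=2 -> matches Yara
  - order 7 (Speaker): customer_id=NULL, no match -> kept with NULL
  - order 8 (Laptop): customer_id=4 -> matches Rosa
All 8 rows appear; 2 have NULL customer.

SQL:
SELECT a.product, b.name AS customer
FROM orders a
LEFT JOIN customers b ON a.customer_id = b.id

Result:
product    | customer
-----------+---------
Lamp       | Rosa    
Desk       | Yara    
Headphones | Julia   
Charger    | NULL    
Pen        | Rosa    
Keyboard   | Yara    
Speaker    | NULL    
Laptop     | Rosa    


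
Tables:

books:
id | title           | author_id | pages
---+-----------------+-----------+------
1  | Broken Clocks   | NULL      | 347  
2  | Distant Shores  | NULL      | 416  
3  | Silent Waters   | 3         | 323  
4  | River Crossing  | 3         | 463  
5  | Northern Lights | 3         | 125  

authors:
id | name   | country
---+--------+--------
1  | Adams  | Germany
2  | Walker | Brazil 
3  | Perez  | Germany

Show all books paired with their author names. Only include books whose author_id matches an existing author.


INNER JOIN keeps only books rows whose author_id matches an id in authors. Walk through each book:
  - book 1 (Broken Clocks): author_id=NULL, no match -> dropped
  - book 2 (Distant Shores): author_id=NULL, no match -> dropped
  - book 3 (Silent Waters): author_id=3 -> matches Perez
  - book 4 (River Crossing): author_id=3 -> matches Perez
  - book 5 (Northern Lights): author_id=3 -> matches Perez
So 2 of 5 rows are dropped.

SQL:
SELECT a.title, b.name AS author
FROM books a
INNER JOIN authors b ON a.author_id = b.id

Result:
title           | author
----------------+-------
Silent Waters   | Perez 
River Crossing  | Perez 
Northern Lights | Perez 


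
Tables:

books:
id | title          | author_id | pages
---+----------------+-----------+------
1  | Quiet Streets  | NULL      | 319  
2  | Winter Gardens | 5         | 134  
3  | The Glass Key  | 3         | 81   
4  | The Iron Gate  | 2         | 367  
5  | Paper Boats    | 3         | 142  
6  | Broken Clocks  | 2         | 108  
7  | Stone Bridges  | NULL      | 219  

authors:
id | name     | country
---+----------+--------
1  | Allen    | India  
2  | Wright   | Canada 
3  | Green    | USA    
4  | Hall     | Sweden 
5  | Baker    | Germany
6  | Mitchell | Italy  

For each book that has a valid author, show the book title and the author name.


INNER JOIN keeps only books rows whose author_id matches an id in authors. Walk through each book:
  - book 1 (Quiet Streets): author_id=NULL, no match -> dropped
  - book 2 (Winter Gardens): author_id=5 -> matches Baker
  - book 3 (The Glass Key): author_id=3 -> matches Green
  - book 4 (The Iron Gate): author_id=2 -> matches Wright
  - book 5 (Paper Boats): author_id=3 -> matches Green
  - book 6 (Broken Clocks): author_id=2 -> matches Wright
  - book 7 (Stone Bridges): author_id=NULL, no match -> dropped
So 2 of 7 rows are dropped.

SQL:
SELECT a.title, b.name AS author
FROM books a
INNER JOIN authors b ON a.author_id = b.id

Result:
title          | author
---------------+-------
Winter Gardens | Baker 
The Glass Key  | Green 
The Iron Gate  | Wright
Paper Boats    | Green 
Broken Clocks  | Wright


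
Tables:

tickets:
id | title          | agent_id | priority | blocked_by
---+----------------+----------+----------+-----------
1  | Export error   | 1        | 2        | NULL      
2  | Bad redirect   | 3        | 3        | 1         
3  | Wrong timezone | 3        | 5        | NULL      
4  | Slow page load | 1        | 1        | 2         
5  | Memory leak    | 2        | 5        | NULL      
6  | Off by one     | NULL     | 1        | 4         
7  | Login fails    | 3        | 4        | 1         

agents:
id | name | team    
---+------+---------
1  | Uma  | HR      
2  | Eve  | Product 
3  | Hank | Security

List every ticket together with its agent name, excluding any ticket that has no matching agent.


INNER JOIN keeps only tickets rows whose agent_id matches an id in agents. Walk through each ticket:
  - ticket 1 (Export error): agent_id=1 -> matches Uma
  - ticket 2 (Bad redirect): agent_id=3 -> matches Hank
  - ticket 3 (Wrong timezone): agent_id=3 -> matches Hank
  - ticket 4 (Slow page load): agent_id=1 -> matches Uma
  - ticket 5 (Memory leak): agent_id=2 -> matches Eve
  - ticket 6 (Off by one): agent_id=NULL, no match -> dropped
  - ticket 7 (Login fails): agent_id=3 -> matches Hank
So 1 of 7 rows is dropped.

SQL:
SELECT a.title, b.name AS agent
FROM tickets a
INNER JOIN agents b ON a.agent_id = b.id

Result:
title          | agent
---------------+------
Export error   | Uma  
Bad redirect   | Hank 
Wrong timezone | Hank 
Slow page load | Uma  
Memory leak    | Eve  
Login fails    | Hank 


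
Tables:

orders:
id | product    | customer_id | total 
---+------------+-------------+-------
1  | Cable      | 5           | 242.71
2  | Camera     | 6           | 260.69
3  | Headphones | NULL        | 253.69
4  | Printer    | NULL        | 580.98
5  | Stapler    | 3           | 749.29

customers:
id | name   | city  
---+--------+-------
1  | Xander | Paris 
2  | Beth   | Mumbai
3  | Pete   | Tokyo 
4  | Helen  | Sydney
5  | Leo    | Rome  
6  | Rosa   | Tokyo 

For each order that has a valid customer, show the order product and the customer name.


INNER JOIN keeps only orders rows whose customer_id matches an id in customers. Walk through each order:
  - order 1 (Cable): customer_id=5 -> matches Leo
  - order 2 (Camera): customer_id=6 -> matches Rosa
  - order 3 (Headphones): customer_id=NULL, no match -> dropped
  - order 4 (Printer): customer_id=NULL, no match -> dropped
  - order 5 (Stapler): customer_id=3 -> matches Pete
So 2 of 5 rows are dropped.

SQL:
SELECT a.product, b.name AS customer
FROM orders a
INNER JOIN customers b ON a.customer_id = b.id

Result:
product | customer
--------+---------
Cable   | Leo     
Camera  | Rosa    
Stapler | Pete    


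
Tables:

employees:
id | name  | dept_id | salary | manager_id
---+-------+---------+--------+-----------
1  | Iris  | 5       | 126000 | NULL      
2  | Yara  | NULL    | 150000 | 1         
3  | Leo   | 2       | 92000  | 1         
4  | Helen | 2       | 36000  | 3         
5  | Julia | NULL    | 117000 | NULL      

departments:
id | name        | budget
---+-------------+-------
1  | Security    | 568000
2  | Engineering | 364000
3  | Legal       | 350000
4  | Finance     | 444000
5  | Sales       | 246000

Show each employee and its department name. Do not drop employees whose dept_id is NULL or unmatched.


LEFT JOIN keeps every row from employees (the left table); where dept_id has no match in departments, the department columns become NULL. Walk through each employee:
  - employee 1 (Iris): dept_id=5 -> matches Sales
  - employee 2 (Yara): dept_id=NULL, no match -> kept with NULL
  - employee 3 (Leo): dept_id=2 -> matches Engineering
  - employee 4 (Helen): dept_id=2 -> matches Engineering
  - employee 5 (Julia): dept_id=NULL, no match -> kept with NULL
All 5 rows appear; 2 have NULL department.

SQL:
SELECT a.name, b.name AS department
FROM employees a
LEFT JOIN departments b ON a.dept_id = b.id

Result:
name  | department 
------+------------
Iris  | Sales      
Yara  | NULL       
Leo   | Engineering
Helen | Engineering
Julia | NULL       


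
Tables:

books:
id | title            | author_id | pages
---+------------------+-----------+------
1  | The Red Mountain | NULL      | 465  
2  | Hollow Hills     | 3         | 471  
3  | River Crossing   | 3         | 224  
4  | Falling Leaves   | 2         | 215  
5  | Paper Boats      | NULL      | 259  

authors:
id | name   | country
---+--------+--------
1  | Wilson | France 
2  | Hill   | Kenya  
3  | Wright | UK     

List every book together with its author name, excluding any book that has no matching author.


INNER JOIN keeps only books rows whose author_id matches an id in authors. Walk through each book:
  - book 1 (The Red Mountain): author_id=NULL, no match -> dropped
  - book 2 (Hollow Hills): author_id=3 -> matches Wright
  - book 3 (River Crossing): author_id=3 -> matches Wright
  - book 4 (Falling Leaves): author_id=2 -> matches Hill
  - book 5 (Paper Boats): author_id=NULL, no match -> dropped
So 2 of 5 rows are dropped.

SQL:
SELECT a.title, b.name AS author
FROM books a
INNER JOIN authors b ON a.author_id = b.id

Result:
title          | author
---------------+-------
Hollow Hills   | Wright
River Crossing | Wright
Falling Leaves | Hill  


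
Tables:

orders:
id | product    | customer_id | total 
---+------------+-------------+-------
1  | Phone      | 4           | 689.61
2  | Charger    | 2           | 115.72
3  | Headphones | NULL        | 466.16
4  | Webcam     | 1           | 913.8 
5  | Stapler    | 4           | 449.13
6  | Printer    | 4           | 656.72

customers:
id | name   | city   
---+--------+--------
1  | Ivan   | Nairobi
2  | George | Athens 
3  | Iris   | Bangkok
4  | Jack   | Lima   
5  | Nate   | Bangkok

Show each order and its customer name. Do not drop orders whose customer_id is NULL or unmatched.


LEFT JOIN keeps every row from orders (the left table); where customer_id has no match in customers, the customer columns become NULL. Walk through each order:
  - order 1 (Phone): customer_id=4 -> matches Jack
  - order 2 (Charger): customer_id=2 -> matches George
  - order 3 (Headphones): customer_id=NULL, no match -> kept with NULL
  - order 4 (Webcam): customer_id=1 -> matches Ivan
  - order 5 (Stapler): customer_id=4 -> matches Jack
  - order 6 (Printer): customer_id=4 -> matches Jack
All 6 rows appear; 1 has NULL customer.

SQL:
SELECT a.product, b.name AS customer
FROM orders a
LEFT JOIN customers b ON a.customer_id = b.id

Result:
product    | customer
-----------+---------
Phone      | Jack    
Charger    | George  
Headphones | NULL    
Webcam     | Ivan    
Stapler    | Jack    
Printer    | Jack    


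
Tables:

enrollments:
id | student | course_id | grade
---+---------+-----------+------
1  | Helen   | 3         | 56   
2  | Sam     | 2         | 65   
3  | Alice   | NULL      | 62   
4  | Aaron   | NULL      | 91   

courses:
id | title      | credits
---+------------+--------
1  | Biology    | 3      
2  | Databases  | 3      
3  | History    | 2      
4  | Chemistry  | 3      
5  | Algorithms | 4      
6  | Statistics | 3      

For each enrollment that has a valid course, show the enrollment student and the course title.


INNER JOIN keeps only enrollments rows whose course_id matches an id in courses. Walk through each enrollment:
  - enrollment 1 (Helen): course_id=3 -> matches History
  - enrollment 2 (Sam): course_id=2 -> matches Databases
  - enrollment 3 (Alice): course_id=NULL, no match -> dropped
  - enrollment 4 (Aaron): course_id=NULL, no match -> dropped
So 2 of 4 rows are dropped.

SQL:
SELECT a.student, b.title AS course
FROM enrollments a
INNER JOIN courses b ON a.course_id = b.id

Result:
student | course   
--------+----------
Helen   | History  
Sam     | Databases


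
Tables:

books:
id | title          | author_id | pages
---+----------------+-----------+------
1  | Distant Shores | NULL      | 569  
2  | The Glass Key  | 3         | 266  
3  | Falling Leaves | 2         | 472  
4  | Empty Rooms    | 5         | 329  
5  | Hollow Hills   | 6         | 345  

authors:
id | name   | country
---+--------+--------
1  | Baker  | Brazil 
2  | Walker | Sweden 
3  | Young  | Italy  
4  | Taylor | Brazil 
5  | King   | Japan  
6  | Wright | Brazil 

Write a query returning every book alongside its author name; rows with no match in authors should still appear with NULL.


LEFT JOIN keeps every row from books (the left table); where author_id has no match in authors, the author columns become NULL. Walk through each book:
  - book 1 (Distant Shores): author_id=NULL, no match -> kept with NULL
  - book 2 (The Glass Key): author_id=3 -> matches Young
  - book 3 (Falling Leaves): author_id=2 -> matches Walker
  - book 4 (Empty Rooms): author_id=5 -> matches King
  - book 5 (Hollow Hills): author_id=6 -> matches Wright
All 5 rows appear; 1 has NULL author.

SQL:
SELECT a.title, b.name AS author
FROM books a
LEFT JOIN authors b ON a.author_id = b.id

Result:
title          | author
---------------+-------
Distant Shores | NULL  
The Glass Key  | Young 
Falling Leaves | Walker
Empty Rooms    | King  
Hollow Hills   | Wright


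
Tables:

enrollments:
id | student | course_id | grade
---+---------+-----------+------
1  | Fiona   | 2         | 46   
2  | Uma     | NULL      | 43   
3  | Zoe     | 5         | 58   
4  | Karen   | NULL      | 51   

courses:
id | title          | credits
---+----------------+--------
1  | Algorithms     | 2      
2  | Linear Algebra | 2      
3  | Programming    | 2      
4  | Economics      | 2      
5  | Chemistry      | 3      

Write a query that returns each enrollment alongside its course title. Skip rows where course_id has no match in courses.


INNER JOIN keeps only enrollments rows whose course_id matches an id in courses. Walk through each enrollment:
  - enrollment 1 (Fiona): course_id=2 -> matches Linear Algebra
  - enrollment 2 (Uma): course_id=NULL, no match -> dropped
  - enrollment 3 (Zoe): course_id=5 -> matches Chemistry
  - enrollment 4 (Karen): course_id=NULL, no match -> dropped
So 2 of 4 rows are dropped.

SQL:
SELECT a.student, b.title AS course
FROM enrollments a
INNER JOIN courses b ON a.course_id = b.id

Result:
student | course        
--------+---------------
Fiona   | Linear Algebra
Zoe     | Chemistry     


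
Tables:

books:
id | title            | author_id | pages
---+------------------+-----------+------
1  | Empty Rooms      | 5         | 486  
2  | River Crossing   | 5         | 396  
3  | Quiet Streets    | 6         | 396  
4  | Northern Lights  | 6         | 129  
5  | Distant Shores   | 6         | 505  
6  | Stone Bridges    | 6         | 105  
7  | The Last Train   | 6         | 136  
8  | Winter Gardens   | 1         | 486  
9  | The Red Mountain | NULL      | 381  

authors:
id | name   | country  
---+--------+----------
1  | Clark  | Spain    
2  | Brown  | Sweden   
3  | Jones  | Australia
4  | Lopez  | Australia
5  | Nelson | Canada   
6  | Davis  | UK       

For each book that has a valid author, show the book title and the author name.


INNER JOIN keeps only books rows whose author_id matches an id in authors. Walk through each book:
  - book 1 (Empty Rooms): author_id=5 -> matches Nelson
  - book 2 (River Crossing): author_id=5 -> matches Nelson
  - book 3 (Quiet Streets): author_id=6 -> matches Davis
  - book 4 (Northern Lights): author_id=6 -> matches Davis
  - book 5 (Distant Shores): author_id=6 -> matches Davis
  - book 6 (Stone Bridges): author_id=6 -> matches Davis
  - book 7 (The Last Train): author_id=6 -> matches Davis
  - book 8 (Winter Gardens): author_id=1 -> matches Clark
  - book 9 (The Red Mountain): author_id=NULL, no match -> dropped
So 1 of 9 rows is dropped.

SQL:
SELECT a.title, b.name AS author
FROM books a
INNER JOIN authors b ON a.author_id = b.id

Result:
title           | author
----------------+-------
Empty Rooms     | Nelson
River Crossing  | Nelson
Quiet Streets   | Davis 
Northern Lights | Davis 
Distant Shores  | Davis 
Stone Bridges   | Davis 
The Last Train  | Davis 
Winter Gardens  | Clark 


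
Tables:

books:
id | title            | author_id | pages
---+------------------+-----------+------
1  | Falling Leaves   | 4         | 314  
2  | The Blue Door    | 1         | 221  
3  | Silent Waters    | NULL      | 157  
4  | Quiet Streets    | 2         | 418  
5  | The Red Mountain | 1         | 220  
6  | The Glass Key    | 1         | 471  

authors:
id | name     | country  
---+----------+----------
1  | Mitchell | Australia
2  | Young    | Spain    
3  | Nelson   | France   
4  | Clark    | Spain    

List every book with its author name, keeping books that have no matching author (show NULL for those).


LEFT JOIN keeps every row from books (the left table); where author_id has no match in authors, the author columns become NULL. Walk through each book:
  - book 1 (Falling Leaves): author_id=4 -> matches Clark
  - book 2 (The Blue Door): author_id=1 -> matches Mitchell
  - book 3 (Silent Waters): author_id=NULL, no match -> kept with NULL
  - book 4 (Quiet Streets): author_id=2 -> matches Young
  - book 5 (The Red Mountain): author_id=1 -> matches Mitchell
  - book 6 (The Glass Key): author_id=1 -> matches Mitchell
All 6 rows appear; 1 has NULL author.

SQL:
SELECT a.title, b.name AS author
FROM books a
LEFT JOIN authors b ON a.author_id = b.id

Result:
title            | author  
-----------------+---------
Falling Leaves   | Clark   
The Blue Door    | Mitchell
Silent Waters    | NULL    
Quiet Streets    | Young   
The Red Mountain | Mitchell
The Glass Key    | Mitchell


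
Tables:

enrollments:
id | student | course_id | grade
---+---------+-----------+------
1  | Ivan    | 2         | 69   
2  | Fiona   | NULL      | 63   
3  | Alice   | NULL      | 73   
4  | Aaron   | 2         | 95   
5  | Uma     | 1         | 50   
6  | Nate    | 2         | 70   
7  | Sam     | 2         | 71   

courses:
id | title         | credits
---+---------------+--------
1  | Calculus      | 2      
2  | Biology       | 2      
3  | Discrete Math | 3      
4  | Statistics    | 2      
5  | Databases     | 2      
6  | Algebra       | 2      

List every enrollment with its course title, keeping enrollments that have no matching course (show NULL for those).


LEFT JOIN keeps every row from enrollments (the left table); where course_id has no match in courses, the course columns become NULL. Walk through each enrollment:
  - enrollment 1 (Ivan): course_id=2 -> matches Biology
  - enrollment 2 (Fiona): course_id=NULL, no match -> kept with NULL
  - enrollment 3 (Alice): course_id=NULL, no match -> kept with NULL
  - enrollment 4 (Aaron): course_id=2 -> matches Biology
  - enrollment 5 (Uma): course_id=1 -> matches Calculus
  - enrollment 6 (Nate): course_id=2 -> matches Biology
  - enrollment 7 (Sam): course_id=2 -> matches Biology
All 7 rows appear; 2 have NULL course.

SQL:
SELECT a.student, b.title AS course
FROM enrollments a
LEFT JOIN courses b ON a.course_id = b.id

Result:
student | course  
--------+---------
Ivan    | Biology 
Fiona   | NULL    
Alice   | NULL    
Aaron   | Biology 
Uma     | Calculus
Nate    | Biology 
Sam     | Biology 


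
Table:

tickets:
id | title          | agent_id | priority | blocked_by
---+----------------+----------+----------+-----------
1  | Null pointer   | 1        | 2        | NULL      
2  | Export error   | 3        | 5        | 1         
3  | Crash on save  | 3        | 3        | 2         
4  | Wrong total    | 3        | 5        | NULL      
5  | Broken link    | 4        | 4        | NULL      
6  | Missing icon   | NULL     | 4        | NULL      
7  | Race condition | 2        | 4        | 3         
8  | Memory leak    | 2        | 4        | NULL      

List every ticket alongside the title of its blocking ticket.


This is a self-join: tickets is joined to a second copy of itself, matching each row's blocked_by to another row's id. Use LEFT JOIN so rows with blocked_by=NULL are kept.
  - ticket 1 (Null pointer): blocked_by=NULL -> NULL
  - ticket 2 (Export error): blocked_by=1 -> Null pointer
  - ticket 3 (Crash on save): blocked_by=2 -> Export error
  - ticket 4 (Wrong total): blocked_by=NULL -> NULL
  - ticket 5 (Broken link): blocked_by=NULL -> NULL
  - ticket 6 (Missing icon): blocked_by=NULL -> NULL
  - ticket 7 (Race condition): blocked_by=3 -> Crash on save
  - ticket 8 (Memory leak): blocked_by=NULL -> NULL

SQL:
SELECT a.title AS item, b.title AS blocked_by
FROM tickets a
LEFT JOIN tickets b ON a.blocked_by = b.id

Result:
item           | blocked_by   
---------------+--------------
Null pointer   | NULL         
Export error   | Null pointer 
Crash on save  | Export error 
Wrong total    | NULL         
Broken link    | NULL         
Missing icon   | NULL         
Race condition | Crash on save
Memory leak    | NULL         


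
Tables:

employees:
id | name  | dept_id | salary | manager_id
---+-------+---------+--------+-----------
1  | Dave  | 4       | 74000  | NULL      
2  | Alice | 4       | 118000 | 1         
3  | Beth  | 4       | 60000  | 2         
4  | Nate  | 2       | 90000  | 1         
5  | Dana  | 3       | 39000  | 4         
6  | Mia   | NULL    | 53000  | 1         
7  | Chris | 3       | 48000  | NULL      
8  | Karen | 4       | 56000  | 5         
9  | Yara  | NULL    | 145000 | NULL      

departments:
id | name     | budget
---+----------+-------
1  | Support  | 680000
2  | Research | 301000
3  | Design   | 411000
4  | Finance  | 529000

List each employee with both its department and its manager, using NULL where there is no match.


Two LEFT JOINs from the same base table employees: one to departments via dept_id, one to employees itself via manager_id. Both are LEFT so every employee is preserved.
Match against departments:
  - employee 1 (Dave): dept_id=4 -> matches Finance
  - employee 2 (Alice): dept_id=4 -> matches Finance
  - employee 3 (Beth): dept_id=4 -> matches Finance
  - employee 4 (Nate): dept_id=2 -> matches Research
  - employee 5 (Dana): dept_id=3 -> matches Design
  - employee 6 (Mia): dept_id=NULL, no match -> kept with NULL
  - employee 7 (Chris): dept_id=3 -> matches Design
  - employee 8 (Karen): dept_id=4 -> matches Finance
  - employee 9 (Yara): dept_id=NULL, no match -> kept with NULL
Match against employees (self):
  - employee 1 (Dave): manager_id=NULL -> NULL
  - employee 2 (Alice): manager_id=1 -> Dave
  - employee 3 (Beth): manager_id=2 -> Alice
  - employee 4 (Nate): manager_id=1 -> Dave
  - employee 5 (Dana): manager_id=4 -> Nate
  - employee 6 (Mia): manager_id=1 -> Dave
  - employee 7 (Chris): manager_id=NULL -> NULL
  - employee 8 (Karen): manager_id=5 -> Dana
  - employee 9 (Yara): manager_id=NULL -> NULL

SQL:
SELECT a.name, b.name AS department, c.name AS manager
FROM employees a
LEFT JOIN departments b ON a.dept_id = b.id
LEFT JOIN employees c ON a.manager_id = c.id

Result:
name  | department | manager
------+------------+--------
Dave  | Finance    | NULL   
Alice | Finance    | Dave   
Beth  | Finance    | Alice  
Nate  | Research   | Dave   
Dana  | Design     | Nate   
Mia   | NULL       | Dave   
Chris | Design     | NULL   
Karen | Finance    | Dana   
Yara  | NULL       | NULL   


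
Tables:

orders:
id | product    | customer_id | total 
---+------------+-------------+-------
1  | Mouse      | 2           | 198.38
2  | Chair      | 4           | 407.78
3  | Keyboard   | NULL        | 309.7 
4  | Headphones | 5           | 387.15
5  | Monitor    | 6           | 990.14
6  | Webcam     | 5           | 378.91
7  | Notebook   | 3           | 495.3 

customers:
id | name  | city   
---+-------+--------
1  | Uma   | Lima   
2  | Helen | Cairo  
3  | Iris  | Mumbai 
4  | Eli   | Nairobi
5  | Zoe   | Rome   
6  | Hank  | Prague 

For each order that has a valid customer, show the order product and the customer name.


INNER JOIN keeps only orders rows whose customer_id matches an id in customers. Walk through each order:
  - order 1 (Mouse): customer_id=2 -> matches Helen
  - order 2 (Chair): customer_id=4 -> matches Eli
  - order 3 (Keyboard): customer_id=NULL, no match -> dropped
  - order 4 (Headphones): customer_id=5 -> matches Zoe
  - order 5 (Monitor): customer_id=6 -> matches Hank
  - order 6 (Webcam): customer_id=5 -> matches Zoe
  - order 7 (Notebook): customer_id=3 -> matches Iris
So 1 of 7 rows is dropped.

SQL:
SELECT a.product, b.name AS customer
FROM orders a
INNER JOIN customers b ON a.customer_id = b.id

Result:
product    | customer
-----------+---------
Mouse      | Helen   
Chair      | Eli     
Headphones | Zoe     
Monitor    | Hank    
Webcam     | Zoe     
Notebook   | Iris    


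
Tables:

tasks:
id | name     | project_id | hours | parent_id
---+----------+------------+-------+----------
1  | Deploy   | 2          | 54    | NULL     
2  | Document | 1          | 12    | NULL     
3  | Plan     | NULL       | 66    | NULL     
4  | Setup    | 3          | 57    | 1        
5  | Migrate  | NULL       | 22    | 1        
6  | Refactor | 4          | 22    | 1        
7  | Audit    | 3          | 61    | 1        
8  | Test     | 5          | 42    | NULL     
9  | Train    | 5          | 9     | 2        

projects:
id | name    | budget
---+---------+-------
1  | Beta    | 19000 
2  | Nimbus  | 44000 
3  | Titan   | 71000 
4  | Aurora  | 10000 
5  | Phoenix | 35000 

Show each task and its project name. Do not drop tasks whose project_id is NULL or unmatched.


LEFT JOIN keeps every row from tasks (the left table); where project_id has no match in projects, the project columns become NULL. Walk through each task:
  - task 1 (Deploy): project_id=2 -> matches Nimbus
  - task 2 (Document): project_id=1 -> matches Beta
  - task 3 (Plan): project_id=NULL, no match -> kept with NULL
  - task 4 (Setup): project_id=3 -> matches Titan
  - task 5 (Migrate): project_id=NULL, no match -> kept with NULL
  - task 6 (Refactor): project_id=4 -> matches Aurora
  - task 7 (Audit): project_id=3 -> matches Titan
  - task 8 (Test): project_id=5 -> matches Phoenix
  - task 9 (Train): project_id=5 -> matches Phoenix
All 9 rows appear; 2 have NULL project.

SQL:
SELECT a.name, b.name AS project
FROM tasks a
LEFT JOIN projects b ON a.project_id = b.id

Result:
name     | project
---------+--------
Deploy   | Nimbus 
Document | Beta   
Plan     | NULL   
Setup    | Titan  
Migrate  | NULL   
Refactor | Aurora 
Audit    | Titan  
Test     | Phoenix
Train    | Phoenix


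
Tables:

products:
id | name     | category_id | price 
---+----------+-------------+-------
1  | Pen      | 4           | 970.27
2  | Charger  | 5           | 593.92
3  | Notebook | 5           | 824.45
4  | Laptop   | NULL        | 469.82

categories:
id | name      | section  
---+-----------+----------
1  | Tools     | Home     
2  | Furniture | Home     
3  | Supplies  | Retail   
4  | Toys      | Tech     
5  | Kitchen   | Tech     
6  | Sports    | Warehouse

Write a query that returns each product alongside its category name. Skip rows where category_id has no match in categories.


INNER JOIN keeps only products rows whose category_id matches an id in categories. Walk through each product:
  - product 1 (Pen): category_id=4 -> matches Toys
  - product 2 (Charger): category_id=5 -> matches Kitchen
  - product 3 (Notebook): category_id=5 -> matches Kitchen
  - product 4 (Laptop): category_id=NULL, no match -> dropped
So 1 of 4 rows is dropped.

SQL:
SELECT a.name, b.name AS category
FROM products a
INNER JOIN categories b ON a.category_id = b.id

Result:
name     | category
---------+---------
Pen      | Toys    
Charger  | Kitchen 
Notebook | Kitchen 
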